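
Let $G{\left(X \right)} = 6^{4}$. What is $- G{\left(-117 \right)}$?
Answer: $-1296$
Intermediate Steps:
$G{\left(X \right)} = 1296$
$- G{\left(-117 \right)} = \left(-1\right) 1296 = -1296$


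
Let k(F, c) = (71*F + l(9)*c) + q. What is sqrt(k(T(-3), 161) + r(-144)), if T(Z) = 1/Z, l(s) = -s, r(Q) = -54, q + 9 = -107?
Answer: 8*I*sqrt(231)/3 ≈ 40.53*I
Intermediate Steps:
q = -116 (q = -9 - 107 = -116)
k(F, c) = -116 - 9*c + 71*F (k(F, c) = (71*F + (-1*9)*c) - 116 = (71*F - 9*c) - 116 = (-9*c + 71*F) - 116 = -116 - 9*c + 71*F)
sqrt(k(T(-3), 161) + r(-144)) = sqrt((-116 - 9*161 + 71/(-3)) - 54) = sqrt((-116 - 1449 + 71*(-1/3)) - 54) = sqrt((-116 - 1449 - 71/3) - 54) = sqrt(-4766/3 - 54) = sqrt(-4928/3) = 8*I*sqrt(231)/3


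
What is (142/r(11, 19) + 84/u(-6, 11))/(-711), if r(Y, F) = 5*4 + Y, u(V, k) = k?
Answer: -4166/242451 ≈ -0.017183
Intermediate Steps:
r(Y, F) = 20 + Y
(142/r(11, 19) + 84/u(-6, 11))/(-711) = (142/(20 + 11) + 84/11)/(-711) = (142/31 + 84*(1/11))*(-1/711) = (142*(1/31) + 84/11)*(-1/711) = (142/31 + 84/11)*(-1/711) = (4166/341)*(-1/711) = -4166/242451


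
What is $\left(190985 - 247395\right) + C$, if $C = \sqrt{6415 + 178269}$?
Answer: $-56410 + 2 \sqrt{46171} \approx -55980.0$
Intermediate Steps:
$C = 2 \sqrt{46171}$ ($C = \sqrt{184684} = 2 \sqrt{46171} \approx 429.75$)
$\left(190985 - 247395\right) + C = \left(190985 - 247395\right) + 2 \sqrt{46171} = -56410 + 2 \sqrt{46171}$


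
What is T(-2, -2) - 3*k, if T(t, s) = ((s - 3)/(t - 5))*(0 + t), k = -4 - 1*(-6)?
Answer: -52/7 ≈ -7.4286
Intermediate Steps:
k = 2 (k = -4 + 6 = 2)
T(t, s) = t*(-3 + s)/(-5 + t) (T(t, s) = ((-3 + s)/(-5 + t))*t = t*(-3 + s)/(-5 + t))
T(-2, -2) - 3*k = -2*(-3 - 2)/(-5 - 2) - 3*2 = -2*(-5)/(-7) - 6 = -2*(-⅐)*(-5) - 6 = -10/7 - 6 = -52/7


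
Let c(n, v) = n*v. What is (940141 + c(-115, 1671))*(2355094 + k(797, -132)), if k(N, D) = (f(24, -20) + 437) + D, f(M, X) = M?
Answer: 1761799873848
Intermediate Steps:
k(N, D) = 461 + D (k(N, D) = (24 + 437) + D = 461 + D)
(940141 + c(-115, 1671))*(2355094 + k(797, -132)) = (940141 - 115*1671)*(2355094 + (461 - 132)) = (940141 - 192165)*(2355094 + 329) = 747976*2355423 = 1761799873848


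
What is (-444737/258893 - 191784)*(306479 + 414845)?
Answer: -2106774394858828/15229 ≈ -1.3834e+11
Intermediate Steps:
(-444737/258893 - 191784)*(306479 + 414845) = (-444737*1/258893 - 191784)*721324 = (-26161/15229 - 191784)*721324 = -2920704697/15229*721324 = -2106774394858828/15229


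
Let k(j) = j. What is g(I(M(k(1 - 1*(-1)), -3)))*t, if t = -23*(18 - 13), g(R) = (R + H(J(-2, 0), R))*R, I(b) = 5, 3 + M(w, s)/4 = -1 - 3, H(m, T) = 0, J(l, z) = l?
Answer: -2875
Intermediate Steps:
M(w, s) = -28 (M(w, s) = -12 + 4*(-1 - 3) = -12 + 4*(-4) = -12 - 16 = -28)
g(R) = R² (g(R) = (R + 0)*R = R*R = R²)
t = -115 (t = -23*5 = -115)
g(I(M(k(1 - 1*(-1)), -3)))*t = 5²*(-115) = 25*(-115) = -2875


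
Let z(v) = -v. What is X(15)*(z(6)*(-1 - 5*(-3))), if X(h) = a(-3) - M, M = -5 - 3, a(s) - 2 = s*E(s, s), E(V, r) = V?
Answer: -1596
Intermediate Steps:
a(s) = 2 + s² (a(s) = 2 + s*s = 2 + s²)
M = -8
X(h) = 19 (X(h) = (2 + (-3)²) - 1*(-8) = (2 + 9) + 8 = 11 + 8 = 19)
X(15)*(z(6)*(-1 - 5*(-3))) = 19*((-1*6)*(-1 - 5*(-3))) = 19*(-6*(-1 + 15)) = 19*(-6*14) = 19*(-84) = -1596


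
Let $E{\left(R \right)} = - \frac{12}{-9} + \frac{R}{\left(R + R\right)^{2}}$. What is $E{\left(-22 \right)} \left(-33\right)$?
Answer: $- \frac{349}{8} \approx -43.625$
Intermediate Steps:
$E{\left(R \right)} = \frac{4}{3} + \frac{1}{4 R}$ ($E{\left(R \right)} = \left(-12\right) \left(- \frac{1}{9}\right) + \frac{R}{\left(2 R\right)^{2}} = \frac{4}{3} + \frac{R}{4 R^{2}} = \frac{4}{3} + R \frac{1}{4 R^{2}} = \frac{4}{3} + \frac{1}{4 R}$)
$E{\left(-22 \right)} \left(-33\right) = \frac{3 + 16 \left(-22\right)}{12 \left(-22\right)} \left(-33\right) = \frac{1}{12} \left(- \frac{1}{22}\right) \left(3 - 352\right) \left(-33\right) = \frac{1}{12} \left(- \frac{1}{22}\right) \left(-349\right) \left(-33\right) = \frac{349}{264} \left(-33\right) = - \frac{349}{8}$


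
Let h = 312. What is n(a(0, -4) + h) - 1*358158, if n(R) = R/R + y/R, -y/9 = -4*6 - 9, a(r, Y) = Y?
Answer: -10028369/28 ≈ -3.5816e+5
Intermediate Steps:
y = 297 (y = -9*(-4*6 - 9) = -9*(-24 - 9) = -9*(-33) = 297)
n(R) = 1 + 297/R (n(R) = R/R + 297/R = 1 + 297/R)
n(a(0, -4) + h) - 1*358158 = (297 + (-4 + 312))/(-4 + 312) - 1*358158 = (297 + 308)/308 - 358158 = (1/308)*605 - 358158 = 55/28 - 358158 = -10028369/28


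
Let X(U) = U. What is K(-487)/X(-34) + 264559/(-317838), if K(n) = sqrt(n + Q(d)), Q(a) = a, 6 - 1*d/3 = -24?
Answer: -264559/317838 - I*sqrt(397)/34 ≈ -0.83237 - 0.58603*I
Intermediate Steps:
d = 90 (d = 18 - 3*(-24) = 18 + 72 = 90)
K(n) = sqrt(90 + n) (K(n) = sqrt(n + 90) = sqrt(90 + n))
K(-487)/X(-34) + 264559/(-317838) = sqrt(90 - 487)/(-34) + 264559/(-317838) = sqrt(-397)*(-1/34) + 264559*(-1/317838) = (I*sqrt(397))*(-1/34) - 264559/317838 = -I*sqrt(397)/34 - 264559/317838 = -264559/317838 - I*sqrt(397)/34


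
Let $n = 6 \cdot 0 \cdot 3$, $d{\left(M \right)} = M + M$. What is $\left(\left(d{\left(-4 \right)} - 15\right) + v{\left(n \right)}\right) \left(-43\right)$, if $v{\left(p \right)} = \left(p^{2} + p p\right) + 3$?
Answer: $860$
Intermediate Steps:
$d{\left(M \right)} = 2 M$
$n = 0$ ($n = 0 \cdot 3 = 0$)
$v{\left(p \right)} = 3 + 2 p^{2}$ ($v{\left(p \right)} = \left(p^{2} + p^{2}\right) + 3 = 2 p^{2} + 3 = 3 + 2 p^{2}$)
$\left(\left(d{\left(-4 \right)} - 15\right) + v{\left(n \right)}\right) \left(-43\right) = \left(\left(2 \left(-4\right) - 15\right) + \left(3 + 2 \cdot 0^{2}\right)\right) \left(-43\right) = \left(\left(-8 - 15\right) + \left(3 + 2 \cdot 0\right)\right) \left(-43\right) = \left(-23 + \left(3 + 0\right)\right) \left(-43\right) = \left(-23 + 3\right) \left(-43\right) = \left(-20\right) \left(-43\right) = 860$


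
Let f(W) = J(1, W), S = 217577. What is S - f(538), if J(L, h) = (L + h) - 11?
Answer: 217049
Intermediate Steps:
J(L, h) = -11 + L + h
f(W) = -10 + W (f(W) = -11 + 1 + W = -10 + W)
S - f(538) = 217577 - (-10 + 538) = 217577 - 1*528 = 217577 - 528 = 217049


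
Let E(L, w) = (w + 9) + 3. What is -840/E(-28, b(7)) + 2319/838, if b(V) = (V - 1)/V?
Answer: -157291/2514 ≈ -62.566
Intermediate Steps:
b(V) = (-1 + V)/V
E(L, w) = 12 + w (E(L, w) = (9 + w) + 3 = 12 + w)
-840/E(-28, b(7)) + 2319/838 = -840/(12 + (-1 + 7)/7) + 2319/838 = -840/(12 + (⅐)*6) + 2319*(1/838) = -840/(12 + 6/7) + 2319/838 = -840/90/7 + 2319/838 = -840*7/90 + 2319/838 = -196/3 + 2319/838 = -157291/2514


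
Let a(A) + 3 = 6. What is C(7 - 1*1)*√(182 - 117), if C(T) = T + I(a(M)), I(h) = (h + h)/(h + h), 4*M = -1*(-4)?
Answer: 7*√65 ≈ 56.436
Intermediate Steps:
M = 1 (M = (-1*(-4))/4 = (¼)*4 = 1)
a(A) = 3 (a(A) = -3 + 6 = 3)
I(h) = 1 (I(h) = (2*h)/((2*h)) = (2*h)*(1/(2*h)) = 1)
C(T) = 1 + T (C(T) = T + 1 = 1 + T)
C(7 - 1*1)*√(182 - 117) = (1 + (7 - 1*1))*√(182 - 117) = (1 + (7 - 1))*√65 = (1 + 6)*√65 = 7*√65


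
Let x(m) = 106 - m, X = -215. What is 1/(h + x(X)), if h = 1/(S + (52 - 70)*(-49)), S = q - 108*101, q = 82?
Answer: 9944/3192023 ≈ 0.0031153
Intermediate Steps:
S = -10826 (S = 82 - 108*101 = 82 - 10908 = -10826)
h = -1/9944 (h = 1/(-10826 + (52 - 70)*(-49)) = 1/(-10826 - 18*(-49)) = 1/(-10826 + 882) = 1/(-9944) = -1/9944 ≈ -0.00010056)
1/(h + x(X)) = 1/(-1/9944 + (106 - 1*(-215))) = 1/(-1/9944 + (106 + 215)) = 1/(-1/9944 + 321) = 1/(3192023/9944) = 9944/3192023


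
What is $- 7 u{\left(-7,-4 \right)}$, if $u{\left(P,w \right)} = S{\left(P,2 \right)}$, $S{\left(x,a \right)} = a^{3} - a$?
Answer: $-42$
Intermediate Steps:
$u{\left(P,w \right)} = 6$ ($u{\left(P,w \right)} = 2^{3} - 2 = 8 - 2 = 6$)
$- 7 u{\left(-7,-4 \right)} = \left(-7\right) 6 = -42$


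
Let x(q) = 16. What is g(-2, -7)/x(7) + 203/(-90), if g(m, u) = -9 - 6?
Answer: -2299/720 ≈ -3.1931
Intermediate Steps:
g(m, u) = -15
g(-2, -7)/x(7) + 203/(-90) = -15/16 + 203/(-90) = -15*1/16 + 203*(-1/90) = -15/16 - 203/90 = -2299/720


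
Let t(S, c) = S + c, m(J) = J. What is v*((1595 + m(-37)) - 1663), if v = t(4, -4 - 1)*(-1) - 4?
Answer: 315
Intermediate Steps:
v = -3 (v = (4 + (-4 - 1))*(-1) - 4 = (4 - 5)*(-1) - 4 = -1*(-1) - 4 = 1 - 4 = -3)
v*((1595 + m(-37)) - 1663) = -3*((1595 - 37) - 1663) = -3*(1558 - 1663) = -3*(-105) = 315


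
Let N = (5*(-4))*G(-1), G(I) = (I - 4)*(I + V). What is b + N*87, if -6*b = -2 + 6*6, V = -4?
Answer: -130517/3 ≈ -43506.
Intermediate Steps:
G(I) = (-4 + I)² (G(I) = (I - 4)*(I - 4) = (-4 + I)*(-4 + I) = (-4 + I)²)
N = -500 (N = (5*(-4))*(16 + (-1)² - 8*(-1)) = -20*(16 + 1 + 8) = -20*25 = -500)
b = -17/3 (b = -(-2 + 6*6)/6 = -(-2 + 36)/6 = -⅙*34 = -17/3 ≈ -5.6667)
b + N*87 = -17/3 - 500*87 = -17/3 - 43500 = -130517/3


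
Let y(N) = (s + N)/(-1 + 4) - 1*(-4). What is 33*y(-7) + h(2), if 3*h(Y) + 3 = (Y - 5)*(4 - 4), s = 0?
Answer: 54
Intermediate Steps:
h(Y) = -1 (h(Y) = -1 + ((Y - 5)*(4 - 4))/3 = -1 + ((-5 + Y)*0)/3 = -1 + (⅓)*0 = -1 + 0 = -1)
y(N) = 4 + N/3 (y(N) = (0 + N)/(-1 + 4) - 1*(-4) = N/3 + 4 = 4 + N/3)
33*y(-7) + h(2) = 33*(4 + (⅓)*(-7)) - 1 = 33*(4 - 7/3) - 1 = 33*(5/3) - 1 = 55 - 1 = 54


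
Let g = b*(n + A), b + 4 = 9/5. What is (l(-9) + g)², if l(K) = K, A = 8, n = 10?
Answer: 59049/25 ≈ 2362.0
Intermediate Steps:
b = -11/5 (b = -4 + 9/5 = -11/5 ≈ -2.2000)
g = -198/5 (g = -11*(10 + 8)/5 = -11/5*18 = -198/5 ≈ -39.600)
(l(-9) + g)² = (-9 - 198/5)² = (-243/5)² = 59049/25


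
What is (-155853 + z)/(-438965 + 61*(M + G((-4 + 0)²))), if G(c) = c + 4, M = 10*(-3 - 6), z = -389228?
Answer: 545081/443235 ≈ 1.2298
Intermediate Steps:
M = -90 (M = 10*(-9) = -90)
G(c) = 4 + c
(-155853 + z)/(-438965 + 61*(M + G((-4 + 0)²))) = (-155853 - 389228)/(-438965 + 61*(-90 + (4 + (-4 + 0)²))) = -545081/(-438965 + 61*(-90 + (4 + (-4)²))) = -545081/(-438965 + 61*(-90 + (4 + 16))) = -545081/(-438965 + 61*(-90 + 20)) = -545081/(-438965 + 61*(-70)) = -545081/(-438965 - 4270) = -545081/(-443235) = -545081*(-1/443235) = 545081/443235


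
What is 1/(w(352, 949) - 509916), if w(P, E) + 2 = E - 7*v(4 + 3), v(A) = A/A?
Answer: -1/508976 ≈ -1.9647e-6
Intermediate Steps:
v(A) = 1
w(P, E) = -9 + E (w(P, E) = -2 + (E - 7*1) = -2 + (E - 7) = -2 + (-7 + E) = -9 + E)
1/(w(352, 949) - 509916) = 1/((-9 + 949) - 509916) = 1/(940 - 509916) = 1/(-508976) = -1/508976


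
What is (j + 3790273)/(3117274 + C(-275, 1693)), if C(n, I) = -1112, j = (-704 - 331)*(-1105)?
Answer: 2466974/1558081 ≈ 1.5833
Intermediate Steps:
j = 1143675 (j = -1035*(-1105) = 1143675)
(j + 3790273)/(3117274 + C(-275, 1693)) = (1143675 + 3790273)/(3117274 - 1112) = 4933948/3116162 = 4933948*(1/3116162) = 2466974/1558081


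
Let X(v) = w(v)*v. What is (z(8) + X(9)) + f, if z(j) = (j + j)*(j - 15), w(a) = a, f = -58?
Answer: -89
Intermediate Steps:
z(j) = 2*j*(-15 + j) (z(j) = (2*j)*(-15 + j) = 2*j*(-15 + j))
X(v) = v**2 (X(v) = v*v = v**2)
(z(8) + X(9)) + f = (2*8*(-15 + 8) + 9**2) - 58 = (2*8*(-7) + 81) - 58 = (-112 + 81) - 58 = -31 - 58 = -89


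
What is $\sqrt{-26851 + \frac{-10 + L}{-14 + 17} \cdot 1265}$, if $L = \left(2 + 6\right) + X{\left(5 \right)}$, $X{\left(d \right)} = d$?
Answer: $i \sqrt{25586} \approx 159.96 i$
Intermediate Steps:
$L = 13$ ($L = \left(2 + 6\right) + 5 = 8 + 5 = 13$)
$\sqrt{-26851 + \frac{-10 + L}{-14 + 17} \cdot 1265} = \sqrt{-26851 + \frac{-10 + 13}{-14 + 17} \cdot 1265} = \sqrt{-26851 + \frac{3}{3} \cdot 1265} = \sqrt{-26851 + 3 \cdot \frac{1}{3} \cdot 1265} = \sqrt{-26851 + 1 \cdot 1265} = \sqrt{-26851 + 1265} = \sqrt{-25586} = i \sqrt{25586}$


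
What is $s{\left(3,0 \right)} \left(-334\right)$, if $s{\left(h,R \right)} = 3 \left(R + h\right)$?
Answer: $-3006$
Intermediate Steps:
$s{\left(h,R \right)} = 3 R + 3 h$
$s{\left(3,0 \right)} \left(-334\right) = \left(3 \cdot 0 + 3 \cdot 3\right) \left(-334\right) = \left(0 + 9\right) \left(-334\right) = 9 \left(-334\right) = -3006$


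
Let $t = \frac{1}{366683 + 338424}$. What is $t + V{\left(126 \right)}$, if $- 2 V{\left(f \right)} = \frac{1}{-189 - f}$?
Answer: $\frac{705737}{444217410} \approx 0.0015887$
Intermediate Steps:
$V{\left(f \right)} = - \frac{1}{2 \left(-189 - f\right)}$
$t = \frac{1}{705107} \approx 1.4182 \cdot 10^{-6}$
$t + V{\left(126 \right)} = \frac{1}{705107} + \frac{1}{2 \left(189 + 126\right)} = \frac{1}{705107} + \frac{1}{2 \cdot 315} = \frac{1}{705107} + \frac{1}{2} \cdot \frac{1}{315} = \frac{1}{705107} + \frac{1}{630} = \frac{705737}{444217410}$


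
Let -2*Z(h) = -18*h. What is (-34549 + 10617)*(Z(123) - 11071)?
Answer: 238458448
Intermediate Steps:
Z(h) = 9*h (Z(h) = -(-9)*h = 9*h)
(-34549 + 10617)*(Z(123) - 11071) = (-34549 + 10617)*(9*123 - 11071) = -23932*(1107 - 11071) = -23932*(-9964) = 238458448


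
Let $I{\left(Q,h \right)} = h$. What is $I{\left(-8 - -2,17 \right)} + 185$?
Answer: $202$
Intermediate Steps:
$I{\left(-8 - -2,17 \right)} + 185 = 17 + 185 = 202$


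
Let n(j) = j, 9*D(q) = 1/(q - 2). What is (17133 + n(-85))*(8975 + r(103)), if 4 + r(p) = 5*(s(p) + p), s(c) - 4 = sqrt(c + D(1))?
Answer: 162058288 + 85240*sqrt(926)/3 ≈ 1.6292e+8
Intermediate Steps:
D(q) = 1/(9*(-2 + q)) (D(q) = 1/(9*(q - 2)) = 1/(9*(-2 + q)))
s(c) = 4 + sqrt(-1/9 + c) (s(c) = 4 + sqrt(c + 1/(9*(-2 + 1))) = 4 + sqrt(c + (1/9)/(-1)) = 4 + sqrt(c + (1/9)*(-1)) = 4 + sqrt(c - 1/9) = 4 + sqrt(-1/9 + c))
r(p) = 16 + 5*p + 5*sqrt(-1 + 9*p)/3 (r(p) = -4 + 5*((4 + sqrt(-1 + 9*p)/3) + p) = -4 + 5*(4 + p + sqrt(-1 + 9*p)/3) = -4 + (20 + 5*p + 5*sqrt(-1 + 9*p)/3) = 16 + 5*p + 5*sqrt(-1 + 9*p)/3)
(17133 + n(-85))*(8975 + r(103)) = (17133 - 85)*(8975 + (16 + 5*103 + 5*sqrt(-1 + 9*103)/3)) = 17048*(8975 + (16 + 515 + 5*sqrt(-1 + 927)/3)) = 17048*(8975 + (16 + 515 + 5*sqrt(926)/3)) = 17048*(8975 + (531 + 5*sqrt(926)/3)) = 17048*(9506 + 5*sqrt(926)/3) = 162058288 + 85240*sqrt(926)/3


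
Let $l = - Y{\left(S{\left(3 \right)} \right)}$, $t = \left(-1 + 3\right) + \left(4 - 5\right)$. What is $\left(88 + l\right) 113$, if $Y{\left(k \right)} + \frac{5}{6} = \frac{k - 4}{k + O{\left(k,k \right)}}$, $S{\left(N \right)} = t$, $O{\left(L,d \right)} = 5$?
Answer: $\frac{30284}{3} \approx 10095.0$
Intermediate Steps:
$t = 1$ ($t = 2 + \left(4 - 5\right) = 2 - 1 = 1$)
$S{\left(N \right)} = 1$
$Y{\left(k \right)} = - \frac{5}{6} + \frac{-4 + k}{5 + k}$ ($Y{\left(k \right)} = - \frac{5}{6} + \frac{k - 4}{k + 5} = - \frac{5}{6} + \frac{-4 + k}{5 + k}$)
$l = \frac{4}{3}$ ($l = - \frac{-49 + 1}{6 \left(5 + 1\right)} = - \frac{-48}{6 \cdot 6} = \left(-1\right) \left(- \frac{4}{3}\right) = \frac{4}{3} \approx 1.3333$)
$\left(88 + l\right) 113 = \left(88 + \frac{4}{3}\right) 113 = \frac{268}{3} \cdot 113 = \frac{30284}{3}$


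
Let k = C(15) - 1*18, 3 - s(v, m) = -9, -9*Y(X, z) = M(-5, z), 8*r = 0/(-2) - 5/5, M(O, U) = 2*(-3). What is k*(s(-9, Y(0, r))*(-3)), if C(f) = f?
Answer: 108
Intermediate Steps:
M(O, U) = -6
r = -⅛ (r = (0/(-2) - 5/5)/8 = (0*(-½) - 5*⅕)/8 = (0 - 1)/8 = (⅛)*(-1) = -⅛ ≈ -0.12500)
Y(X, z) = ⅔ (Y(X, z) = -⅑*(-6) = ⅔)
s(v, m) = 12 (s(v, m) = 3 - 1*(-9) = 3 + 9 = 12)
k = -3 (k = 15 - 1*18 = 15 - 18 = -3)
k*(s(-9, Y(0, r))*(-3)) = -36*(-3) = -3*(-36) = 108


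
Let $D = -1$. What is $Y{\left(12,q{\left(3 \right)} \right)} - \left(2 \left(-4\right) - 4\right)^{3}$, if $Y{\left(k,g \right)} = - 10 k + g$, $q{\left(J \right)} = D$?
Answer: $1607$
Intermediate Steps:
$q{\left(J \right)} = -1$
$Y{\left(k,g \right)} = g - 10 k$
$Y{\left(12,q{\left(3 \right)} \right)} - \left(2 \left(-4\right) - 4\right)^{3} = \left(-1 - 120\right) - \left(2 \left(-4\right) - 4\right)^{3} = \left(-1 - 120\right) - \left(-8 - 4\right)^{3} = -121 - \left(-12\right)^{3} = -121 - -1728 = -121 + 1728 = 1607$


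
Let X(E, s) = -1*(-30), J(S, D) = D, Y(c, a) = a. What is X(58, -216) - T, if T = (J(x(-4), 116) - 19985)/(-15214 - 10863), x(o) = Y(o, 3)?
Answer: 762441/26077 ≈ 29.238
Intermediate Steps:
x(o) = 3
X(E, s) = 30
T = 19869/26077 (T = (116 - 19985)/(-15214 - 10863) = -19869/(-26077) = -19869*(-1/26077) = 19869/26077 ≈ 0.76194)
X(58, -216) - T = 30 - 1*19869/26077 = 30 - 19869/26077 = 762441/26077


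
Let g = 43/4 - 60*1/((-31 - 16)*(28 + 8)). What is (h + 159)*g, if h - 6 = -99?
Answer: 66913/94 ≈ 711.84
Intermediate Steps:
h = -93 (h = 6 - 99 = -93)
g = 6083/564 (g = 43*(1/4) - 60/((-47*36)) = 43/4 - 60/(-1692) = 43/4 - 60*(-1/1692) = 43/4 + 5/141 = 6083/564 ≈ 10.785)
(h + 159)*g = (-93 + 159)*(6083/564) = 66*(6083/564) = 66913/94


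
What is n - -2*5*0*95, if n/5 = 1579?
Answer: 7895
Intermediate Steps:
n = 7895 (n = 5*1579 = 7895)
n - -2*5*0*95 = 7895 - -2*5*0*95 = 7895 - (-10*0)*95 = 7895 - 0*95 = 7895 - 1*0 = 7895 + 0 = 7895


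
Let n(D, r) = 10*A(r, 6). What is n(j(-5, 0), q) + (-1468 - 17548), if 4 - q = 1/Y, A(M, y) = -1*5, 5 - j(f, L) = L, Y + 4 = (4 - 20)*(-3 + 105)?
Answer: -19066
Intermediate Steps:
Y = -1636 (Y = -4 + (4 - 20)*(-3 + 105) = -4 - 16*102 = -4 - 1632 = -1636)
j(f, L) = 5 - L
A(M, y) = -5
q = 6545/1636 (q = 4 - 1/(-1636) = 4 - 1*(-1/1636) = 4 + 1/1636 = 6545/1636 ≈ 4.0006)
n(D, r) = -50 (n(D, r) = 10*(-5) = -50)
n(j(-5, 0), q) + (-1468 - 17548) = -50 + (-1468 - 17548) = -50 - 19016 = -19066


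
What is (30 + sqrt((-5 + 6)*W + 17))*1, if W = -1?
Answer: 34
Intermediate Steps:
(30 + sqrt((-5 + 6)*W + 17))*1 = (30 + sqrt((-5 + 6)*(-1) + 17))*1 = (30 + sqrt(1*(-1) + 17))*1 = (30 + sqrt(-1 + 17))*1 = (30 + sqrt(16))*1 = (30 + 4)*1 = 34*1 = 34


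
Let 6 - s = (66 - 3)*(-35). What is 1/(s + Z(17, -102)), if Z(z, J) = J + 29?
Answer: 1/2138 ≈ 0.00046773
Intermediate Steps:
s = 2211 (s = 6 - (66 - 3)*(-35) = 6 - 63*(-35) = 6 - 1*(-2205) = 6 + 2205 = 2211)
Z(z, J) = 29 + J
1/(s + Z(17, -102)) = 1/(2211 + (29 - 102)) = 1/(2211 - 73) = 1/2138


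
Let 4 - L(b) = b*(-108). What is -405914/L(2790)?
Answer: -202957/150662 ≈ -1.3471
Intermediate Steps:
L(b) = 4 + 108*b (L(b) = 4 - b*(-108) = 4 - (-108)*b = 4 + 108*b)
-405914/L(2790) = -405914/(4 + 108*2790) = -405914/(4 + 301320) = -405914/301324 = -405914*1/301324 = -202957/150662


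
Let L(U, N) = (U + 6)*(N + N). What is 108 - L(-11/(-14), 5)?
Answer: 281/7 ≈ 40.143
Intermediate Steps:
L(U, N) = 2*N*(6 + U) (L(U, N) = (6 + U)*(2*N) = 2*N*(6 + U))
108 - L(-11/(-14), 5) = 108 - 2*5*(6 - 11/(-14)) = 108 - 2*5*(6 - 11*(-1/14)) = 108 - 2*5*(6 + 11/14) = 108 - 2*5*95/14 = 108 - 1*475/7 = 108 - 475/7 = 281/7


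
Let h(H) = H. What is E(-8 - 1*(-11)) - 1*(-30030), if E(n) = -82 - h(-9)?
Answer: 29957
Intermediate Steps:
E(n) = -73 (E(n) = -82 - 1*(-9) = -82 + 9 = -73)
E(-8 - 1*(-11)) - 1*(-30030) = -73 - 1*(-30030) = -73 + 30030 = 29957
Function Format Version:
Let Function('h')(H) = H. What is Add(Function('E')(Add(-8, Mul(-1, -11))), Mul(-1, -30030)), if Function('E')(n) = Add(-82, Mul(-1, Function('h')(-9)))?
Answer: 29957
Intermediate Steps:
Function('E')(n) = -73 (Function('E')(n) = Add(-82, Mul(-1, -9)) = Add(-82, 9) = -73)
Add(Function('E')(Add(-8, Mul(-1, -11))), Mul(-1, -30030)) = Add(-73, Mul(-1, -30030)) = Add(-73, 30030) = 29957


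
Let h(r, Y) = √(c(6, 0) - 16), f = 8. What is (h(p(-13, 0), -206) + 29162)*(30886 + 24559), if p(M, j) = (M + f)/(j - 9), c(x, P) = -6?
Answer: 1616887090 + 55445*I*√22 ≈ 1.6169e+9 + 2.6006e+5*I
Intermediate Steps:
p(M, j) = (8 + M)/(-9 + j) (p(M, j) = (M + 8)/(j - 9) = (8 + M)/(-9 + j))
h(r, Y) = I*√22 (h(r, Y) = √(-6 - 16) = √(-22) = I*√22)
(h(p(-13, 0), -206) + 29162)*(30886 + 24559) = (I*√22 + 29162)*(30886 + 24559) = (29162 + I*√22)*55445 = 1616887090 + 55445*I*√22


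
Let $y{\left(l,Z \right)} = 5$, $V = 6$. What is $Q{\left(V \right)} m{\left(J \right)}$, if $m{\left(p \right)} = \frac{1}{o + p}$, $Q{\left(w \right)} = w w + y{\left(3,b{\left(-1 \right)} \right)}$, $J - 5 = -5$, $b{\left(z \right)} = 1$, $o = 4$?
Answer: $\frac{41}{4} \approx 10.25$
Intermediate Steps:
$J = 0$ ($J = 5 - 5 = 0$)
$Q{\left(w \right)} = 5 + w^{2}$ ($Q{\left(w \right)} = w w + 5 = w^{2} + 5 = 5 + w^{2}$)
$m{\left(p \right)} = \frac{1}{4 + p}$
$Q{\left(V \right)} m{\left(J \right)} = \frac{5 + 6^{2}}{4 + 0} = \frac{5 + 36}{4} = 41 \cdot \frac{1}{4} = \frac{41}{4}$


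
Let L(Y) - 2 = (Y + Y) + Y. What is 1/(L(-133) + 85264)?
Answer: 1/84867 ≈ 1.1783e-5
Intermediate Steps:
L(Y) = 2 + 3*Y (L(Y) = 2 + ((Y + Y) + Y) = 2 + (2*Y + Y) = 2 + 3*Y)
1/(L(-133) + 85264) = 1/((2 + 3*(-133)) + 85264) = 1/((2 - 399) + 85264) = 1/(-397 + 85264) = 1/84867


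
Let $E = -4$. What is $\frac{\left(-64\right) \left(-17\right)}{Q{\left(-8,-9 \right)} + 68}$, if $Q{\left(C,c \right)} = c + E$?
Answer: $\frac{1088}{55} \approx 19.782$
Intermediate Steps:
$Q{\left(C,c \right)} = -4 + c$ ($Q{\left(C,c \right)} = c - 4 = -4 + c$)
$\frac{\left(-64\right) \left(-17\right)}{Q{\left(-8,-9 \right)} + 68} = \frac{\left(-64\right) \left(-17\right)}{\left(-4 - 9\right) + 68} = \frac{1088}{-13 + 68} = \frac{1088}{55}$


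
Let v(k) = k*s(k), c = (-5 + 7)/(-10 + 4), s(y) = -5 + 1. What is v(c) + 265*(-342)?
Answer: -271886/3 ≈ -90629.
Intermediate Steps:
s(y) = -4
c = -1/3 (c = 2/(-6) = 2*(-1/6) = -1/3 ≈ -0.33333)
v(k) = -4*k (v(k) = k*(-4) = -4*k)
v(c) + 265*(-342) = -4*(-1/3) + 265*(-342) = 4/3 - 90630 = -271886/3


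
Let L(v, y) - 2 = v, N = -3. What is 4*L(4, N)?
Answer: 24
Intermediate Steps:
L(v, y) = 2 + v
4*L(4, N) = 4*(2 + 4) = 4*6 = 24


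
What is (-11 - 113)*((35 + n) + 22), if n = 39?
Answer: -11904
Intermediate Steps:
(-11 - 113)*((35 + n) + 22) = (-11 - 113)*((35 + 39) + 22) = -124*(74 + 22) = -124*96 = -11904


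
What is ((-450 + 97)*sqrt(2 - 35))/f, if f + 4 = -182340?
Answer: 353*I*sqrt(33)/182344 ≈ 0.011121*I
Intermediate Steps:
f = -182344 (f = -4 - 182340 = -182344)
((-450 + 97)*sqrt(2 - 35))/f = ((-450 + 97)*sqrt(2 - 35))/(-182344) = -353*I*sqrt(33)*(-1/182344) = 353*I*sqrt(33)/182344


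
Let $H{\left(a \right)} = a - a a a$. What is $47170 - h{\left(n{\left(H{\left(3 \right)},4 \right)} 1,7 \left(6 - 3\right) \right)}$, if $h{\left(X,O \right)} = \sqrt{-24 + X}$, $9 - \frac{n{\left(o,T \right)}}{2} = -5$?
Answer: $47168$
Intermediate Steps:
$H{\left(a \right)} = a - a^{3}$ ($H{\left(a \right)} = a - a^{2} a = a - a^{3}$)
$n{\left(o,T \right)} = 28$ ($n{\left(o,T \right)} = 18 - -10 = 18 + 10 = 28$)
$47170 - h{\left(n{\left(H{\left(3 \right)},4 \right)} 1,7 \left(6 - 3\right) \right)} = 47170 - \sqrt{-24 + 28 \cdot 1} = 47170 - \sqrt{-24 + 28} = 47170 - \sqrt{4} = 47170 - 2 = 47168$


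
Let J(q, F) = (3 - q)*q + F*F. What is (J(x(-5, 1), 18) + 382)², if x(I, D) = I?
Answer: 443556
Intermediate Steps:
J(q, F) = F² + q*(3 - q) (J(q, F) = q*(3 - q) + F² = F² + q*(3 - q))
(J(x(-5, 1), 18) + 382)² = ((18² - 1*(-5)² + 3*(-5)) + 382)² = ((324 - 1*25 - 15) + 382)² = ((324 - 25 - 15) + 382)² = (284 + 382)² = 666² = 443556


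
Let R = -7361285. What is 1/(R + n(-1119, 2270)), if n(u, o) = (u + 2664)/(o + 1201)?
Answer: -1157/8517006230 ≈ -1.3585e-7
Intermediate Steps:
n(u, o) = (2664 + u)/(1201 + o)
1/(R + n(-1119, 2270)) = 1/(-7361285 + (2664 - 1119)/(1201 + 2270)) = 1/(-7361285 + 1545/3471) = 1/(-7361285 + (1/3471)*1545) = 1/(-7361285 + 515/1157) = 1/(-8517006230/1157) = -1157/8517006230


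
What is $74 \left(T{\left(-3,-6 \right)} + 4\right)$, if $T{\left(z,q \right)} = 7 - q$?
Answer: $1258$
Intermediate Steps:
$74 \left(T{\left(-3,-6 \right)} + 4\right) = 74 \left(\left(7 - -6\right) + 4\right) = 74 \left(\left(7 + 6\right) + 4\right) = 74 \left(13 + 4\right) = 74 \cdot 17 = 1258$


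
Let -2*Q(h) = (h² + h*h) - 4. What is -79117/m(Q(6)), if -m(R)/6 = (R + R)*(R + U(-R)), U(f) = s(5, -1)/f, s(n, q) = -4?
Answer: 79117/13920 ≈ 5.6837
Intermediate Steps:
U(f) = -4/f
Q(h) = 2 - h² (Q(h) = -((h² + h*h) - 4)/2 = -((h² + h²) - 4)/2 = -(2*h² - 4)/2 = -(-4 + 2*h²)/2 = 2 - h²)
m(R) = -12*R*(R + 4/R) (m(R) = -6*(R + R)*(R - 4*(-1/R)) = -6*2*R*(R - (-4)/R) = -6*2*R*(R + 4/R) = -12*R*(R + 4/R))
-79117/m(Q(6)) = -79117/(-48 - 12*(2 - 1*6²)²) = -79117/(-48 - 12*(2 - 1*36)²) = -79117/(-48 - 12*(2 - 36)²) = -79117/(-48 - 12*(-34)²) = -79117/(-48 - 12*1156) = -79117/(-48 - 13872) = -79117/(-13920) = -79117*(-1/13920) = 79117/13920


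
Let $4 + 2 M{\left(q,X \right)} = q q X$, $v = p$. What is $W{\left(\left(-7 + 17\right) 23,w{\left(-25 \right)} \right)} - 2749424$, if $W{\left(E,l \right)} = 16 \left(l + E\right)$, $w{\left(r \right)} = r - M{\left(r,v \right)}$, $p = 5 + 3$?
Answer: $-2786112$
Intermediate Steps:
$p = 8$
$v = 8$
$M{\left(q,X \right)} = -2 + \frac{X q^{2}}{2}$ ($M{\left(q,X \right)} = -2 + \frac{q q X}{2} = -2 + \frac{q^{2} X}{2} = -2 + \frac{X q^{2}}{2}$)
$w{\left(r \right)} = 2 + r - 4 r^{2}$ ($w{\left(r \right)} = r - \left(-2 + \frac{1}{2} \cdot 8 r^{2}\right) = r - \left(-2 + 4 r^{2}\right) = 2 + r - 4 r^{2}$)
$W{\left(E,l \right)} = 16 E + 16 l$ ($W{\left(E,l \right)} = 16 \left(E + l\right) = 16 E + 16 l$)
$W{\left(\left(-7 + 17\right) 23,w{\left(-25 \right)} \right)} - 2749424 = \left(16 \left(-7 + 17\right) 23 + 16 \left(2 - 25 - 4 \left(-25\right)^{2}\right)\right) - 2749424 = \left(16 \cdot 10 \cdot 23 + 16 \left(2 - 25 - 2500\right)\right) - 2749424 = \left(16 \cdot 230 + 16 \left(2 - 25 - 2500\right)\right) - 2749424 = \left(3680 + 16 \left(-2523\right)\right) - 2749424 = \left(3680 - 40368\right) - 2749424 = -36688 - 2749424 = -2786112$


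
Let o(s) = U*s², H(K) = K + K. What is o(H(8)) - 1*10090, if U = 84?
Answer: 11414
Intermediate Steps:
H(K) = 2*K
o(s) = 84*s²
o(H(8)) - 1*10090 = 84*(2*8)² - 1*10090 = 84*16² - 10090 = 84*256 - 10090 = 21504 - 10090 = 11414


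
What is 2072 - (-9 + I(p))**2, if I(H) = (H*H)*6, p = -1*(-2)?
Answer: 1847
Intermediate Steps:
p = 2
I(H) = 6*H**2 (I(H) = H**2*6 = 6*H**2)
2072 - (-9 + I(p))**2 = 2072 - (-9 + 6*2**2)**2 = 2072 - (-9 + 6*4)**2 = 2072 - (-9 + 24)**2 = 2072 - 1*15**2 = 2072 - 1*225 = 2072 - 225 = 1847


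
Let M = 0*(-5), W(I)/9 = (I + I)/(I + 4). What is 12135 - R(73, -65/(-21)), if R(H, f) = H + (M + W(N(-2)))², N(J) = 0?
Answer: 12062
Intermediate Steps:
W(I) = 18*I/(4 + I) (W(I) = 9*((I + I)/(I + 4)) = 9*((2*I)/(4 + I)) = 9*(2*I/(4 + I)) = 18*I/(4 + I))
M = 0
R(H, f) = H (R(H, f) = H + (0 + 18*0/(4 + 0))² = H + (0 + 18*0/4)² = H + (0 + 18*0*(¼))² = H + (0 + 0)² = H + 0² = H + 0 = H)
12135 - R(73, -65/(-21)) = 12135 - 1*73 = 12135 - 73 = 12062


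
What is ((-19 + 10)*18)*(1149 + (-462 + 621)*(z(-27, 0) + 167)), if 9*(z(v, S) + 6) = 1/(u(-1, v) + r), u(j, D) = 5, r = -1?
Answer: -8667783/2 ≈ -4.3339e+6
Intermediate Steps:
z(v, S) = -215/36 (z(v, S) = -6 + 1/(9*(5 - 1)) = -6 + (1/9)/4 = -6 + (1/9)*(1/4) = -6 + 1/36 = -215/36)
((-19 + 10)*18)*(1149 + (-462 + 621)*(z(-27, 0) + 167)) = ((-19 + 10)*18)*(1149 + (-462 + 621)*(-215/36 + 167)) = (-9*18)*(1149 + 159*(5797/36)) = -162*(1149 + 307241/12) = -162*321029/12 = -8667783/2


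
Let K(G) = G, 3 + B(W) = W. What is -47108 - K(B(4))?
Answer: -47109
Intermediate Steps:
B(W) = -3 + W
-47108 - K(B(4)) = -47108 - (-3 + 4) = -47108 - 1*1 = -47108 - 1 = -47109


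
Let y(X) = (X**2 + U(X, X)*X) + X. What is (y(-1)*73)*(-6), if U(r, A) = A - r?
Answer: 0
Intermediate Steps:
y(X) = X + X**2 (y(X) = (X**2 + (X - X)*X) + X = (X**2 + 0*X) + X = (X**2 + 0) + X = X**2 + X = X + X**2)
(y(-1)*73)*(-6) = (-(1 - 1)*73)*(-6) = (-1*0*73)*(-6) = (0*73)*(-6) = 0*(-6) = 0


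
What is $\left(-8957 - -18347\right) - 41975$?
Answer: $-32585$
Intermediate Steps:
$\left(-8957 - -18347\right) - 41975 = \left(-8957 + 18347\right) - 41975 = 9390 - 41975 = -32585$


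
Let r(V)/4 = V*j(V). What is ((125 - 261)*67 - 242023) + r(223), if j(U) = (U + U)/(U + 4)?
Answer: -56609813/227 ≈ -2.4938e+5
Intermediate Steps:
j(U) = 2*U/(4 + U) (j(U) = (2*U)/(4 + U) = 2*U/(4 + U))
r(V) = 8*V**2/(4 + V) (r(V) = 4*(V*(2*V/(4 + V))) = 4*(2*V**2/(4 + V)) = 8*V**2/(4 + V))
((125 - 261)*67 - 242023) + r(223) = ((125 - 261)*67 - 242023) + 8*223**2/(4 + 223) = (-136*67 - 242023) + 8*49729/227 = (-9112 - 242023) + 8*49729*(1/227) = -251135 + 397832/227 = -56609813/227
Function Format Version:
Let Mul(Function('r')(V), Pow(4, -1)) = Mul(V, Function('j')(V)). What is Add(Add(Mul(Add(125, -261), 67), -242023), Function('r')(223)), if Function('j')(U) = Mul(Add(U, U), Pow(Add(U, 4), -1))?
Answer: Rational(-56609813, 227) ≈ -2.4938e+5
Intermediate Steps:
Function('j')(U) = Mul(2, U, Pow(Add(4, U), -1)) (Function('j')(U) = Mul(Mul(2, U), Pow(Add(4, U), -1)) = Mul(2, U, Pow(Add(4, U), -1)))
Function('r')(V) = Mul(8, Pow(V, 2), Pow(Add(4, V), -1)) (Function('r')(V) = Mul(4, Mul(V, Mul(2, V, Pow(Add(4, V), -1)))) = Mul(4, Mul(2, Pow(V, 2), Pow(Add(4, V), -1))) = Mul(8, Pow(V, 2), Pow(Add(4, V), -1)))
Add(Add(Mul(Add(125, -261), 67), -242023), Function('r')(223)) = Add(Add(Mul(Add(125, -261), 67), -242023), Mul(8, Pow(223, 2), Pow(Add(4, 223), -1))) = Add(Add(Mul(-136, 67), -242023), Mul(8, 49729, Pow(227, -1))) = Add(Add(-9112, -242023), Mul(8, 49729, Rational(1, 227))) = Add(-251135, Rational(397832, 227)) = Rational(-56609813, 227)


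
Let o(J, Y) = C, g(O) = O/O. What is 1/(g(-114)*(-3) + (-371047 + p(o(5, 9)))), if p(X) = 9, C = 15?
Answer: -1/371041 ≈ -2.6951e-6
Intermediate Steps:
g(O) = 1
o(J, Y) = 15
1/(g(-114)*(-3) + (-371047 + p(o(5, 9)))) = 1/(1*(-3) + (-371047 + 9)) = 1/(-3 - 371038) = 1/(-371041) = -1/371041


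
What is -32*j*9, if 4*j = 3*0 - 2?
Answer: 144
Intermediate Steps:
j = -½ (j = (3*0 - 2)/4 = (0 - 2)/4 = (¼)*(-2) = -½ ≈ -0.50000)
-32*j*9 = -32*(-½)*9 = 16*9 = 144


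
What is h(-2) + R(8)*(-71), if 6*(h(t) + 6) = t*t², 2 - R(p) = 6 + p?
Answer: 2534/3 ≈ 844.67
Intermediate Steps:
R(p) = -4 - p (R(p) = 2 - (6 + p) = 2 + (-6 - p) = -4 - p)
h(t) = -6 + t³/6 (h(t) = -6 + (t*t²)/6 = -6 + t³/6)
h(-2) + R(8)*(-71) = (-6 + (⅙)*(-2)³) + (-4 - 1*8)*(-71) = (-6 + (⅙)*(-8)) + (-4 - 8)*(-71) = (-6 - 4/3) - 12*(-71) = -22/3 + 852 = 2534/3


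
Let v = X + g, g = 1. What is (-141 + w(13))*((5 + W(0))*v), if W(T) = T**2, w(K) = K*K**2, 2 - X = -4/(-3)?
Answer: 51400/3 ≈ 17133.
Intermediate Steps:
X = 2/3 (X = 2 - (-4)/(-3) = 2 - (-4)*(-1)/3 = 2 - 1*4/3 = 2 - 4/3 = 2/3 ≈ 0.66667)
w(K) = K**3
v = 5/3 (v = 2/3 + 1 = 5/3 ≈ 1.6667)
(-141 + w(13))*((5 + W(0))*v) = (-141 + 13**3)*((5 + 0**2)*(5/3)) = (-141 + 2197)*((5 + 0)*(5/3)) = 2056*(5*(5/3)) = 2056*(25/3) = 51400/3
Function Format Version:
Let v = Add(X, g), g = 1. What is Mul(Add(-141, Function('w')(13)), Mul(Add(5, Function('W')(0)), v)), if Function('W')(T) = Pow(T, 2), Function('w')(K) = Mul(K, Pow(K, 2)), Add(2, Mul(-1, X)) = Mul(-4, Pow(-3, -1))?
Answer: Rational(51400, 3) ≈ 17133.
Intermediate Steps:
X = Rational(2, 3) (X = Add(2, Mul(-1, Mul(-4, Pow(-3, -1)))) = Add(2, Mul(-1, Mul(-4, Rational(-1, 3)))) = Add(2, Mul(-1, Rational(4, 3))) = Add(2, Rational(-4, 3)) = Rational(2, 3) ≈ 0.66667)
Function('w')(K) = Pow(K, 3)
v = Rational(5, 3) (v = Add(Rational(2, 3), 1) = Rational(5, 3) ≈ 1.6667)
Mul(Add(-141, Function('w')(13)), Mul(Add(5, Function('W')(0)), v)) = Mul(Add(-141, Pow(13, 3)), Mul(Add(5, Pow(0, 2)), Rational(5, 3))) = Mul(Add(-141, 2197), Mul(Add(5, 0), Rational(5, 3))) = Mul(2056, Mul(5, Rational(5, 3))) = Mul(2056, Rational(25, 3)) = Rational(51400, 3)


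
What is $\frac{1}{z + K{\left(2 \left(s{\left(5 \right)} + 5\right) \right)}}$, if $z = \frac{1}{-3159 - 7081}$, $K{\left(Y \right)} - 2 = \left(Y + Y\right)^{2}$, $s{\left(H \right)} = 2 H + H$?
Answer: $\frac{10240}{65556479} \approx 0.0001562$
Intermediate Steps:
$s{\left(H \right)} = 3 H$
$K{\left(Y \right)} = 2 + 4 Y^{2}$ ($K{\left(Y \right)} = 2 + \left(Y + Y\right)^{2} = 2 + \left(2 Y\right)^{2} = 2 + 4 Y^{2}$)
$z = - \frac{1}{10240}$ ($z = \frac{1}{-10240} = - \frac{1}{10240} \approx -9.7656 \cdot 10^{-5}$)
$\frac{1}{z + K{\left(2 \left(s{\left(5 \right)} + 5\right) \right)}} = \frac{1}{- \frac{1}{10240} + \left(2 + 4 \left(2 \left(3 \cdot 5 + 5\right)\right)^{2}\right)} = \frac{1}{- \frac{1}{10240} + \left(2 + 4 \left(2 \left(15 + 5\right)\right)^{2}\right)} = \frac{1}{- \frac{1}{10240} + \left(2 + 4 \left(2 \cdot 20\right)^{2}\right)} = \frac{1}{- \frac{1}{10240} + \left(2 + 4 \cdot 40^{2}\right)} = \frac{1}{- \frac{1}{10240} + \left(2 + 4 \cdot 1600\right)} = \frac{1}{- \frac{1}{10240} + \left(2 + 6400\right)} = \frac{1}{- \frac{1}{10240} + 6402} = \frac{1}{\frac{65556479}{10240}} = \frac{10240}{65556479}$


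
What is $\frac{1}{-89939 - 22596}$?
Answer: $- \frac{1}{112535} \approx -8.8861 \cdot 10^{-6}$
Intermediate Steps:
$\frac{1}{-89939 - 22596} = \frac{1}{-112535} = - \frac{1}{112535}$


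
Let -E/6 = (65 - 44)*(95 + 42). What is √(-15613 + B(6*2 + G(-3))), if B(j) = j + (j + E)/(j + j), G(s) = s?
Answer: 25*I*√106/2 ≈ 128.7*I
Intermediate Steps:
E = -17262 (E = -6*(65 - 44)*(95 + 42) = -126*137 = -6*2877 = -17262)
B(j) = j + (-17262 + j)/(2*j) (B(j) = j + (j - 17262)/(j + j) = j + (-17262 + j)/((2*j)) = j + (-17262 + j)*(1/(2*j)) = j + (-17262 + j)/(2*j))
√(-15613 + B(6*2 + G(-3))) = √(-15613 + (½ + (6*2 - 3) - 8631/(6*2 - 3))) = √(-15613 + (½ + (12 - 3) - 8631/(12 - 3))) = √(-15613 + (½ + 9 - 8631/9)) = √(-15613 + (½ + 9 - 8631*⅑)) = √(-15613 + (½ + 9 - 959)) = √(-15613 - 1899/2) = √(-33125/2) = 25*I*√106/2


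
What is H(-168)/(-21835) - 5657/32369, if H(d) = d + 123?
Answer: -24412798/141355423 ≈ -0.17271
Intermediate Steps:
H(d) = 123 + d
H(-168)/(-21835) - 5657/32369 = (123 - 168)/(-21835) - 5657/32369 = -45*(-1/21835) - 5657*1/32369 = 9/4367 - 5657/32369 = -24412798/141355423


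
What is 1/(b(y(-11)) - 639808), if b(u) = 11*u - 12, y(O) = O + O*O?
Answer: -1/638610 ≈ -1.5659e-6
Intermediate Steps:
y(O) = O + O²
b(u) = -12 + 11*u
1/(b(y(-11)) - 639808) = 1/((-12 + 11*(-11*(1 - 11))) - 639808) = 1/((-12 + 11*(-11*(-10))) - 639808) = 1/((-12 + 11*110) - 639808) = 1/((-12 + 1210) - 639808) = 1/(1198 - 639808) = 1/(-638610) = -1/638610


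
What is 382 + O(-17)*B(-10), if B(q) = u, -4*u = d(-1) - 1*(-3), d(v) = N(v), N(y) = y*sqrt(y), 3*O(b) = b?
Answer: 1545/4 - 17*I/12 ≈ 386.25 - 1.4167*I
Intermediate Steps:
O(b) = b/3
N(y) = y**(3/2)
d(v) = v**(3/2)
u = -3/4 + I/4 (u = -((-1)**(3/2) - 1*(-3))/4 = -(-I + 3)/4 = -(3 - I)/4 = -3/4 + I/4 ≈ -0.75 + 0.25*I)
B(q) = -3/4 + I/4
382 + O(-17)*B(-10) = 382 + ((1/3)*(-17))*(-3/4 + I/4) = 382 - 17*(-3/4 + I/4)/3 = 382 + (17/4 - 17*I/12) = 1545/4 - 17*I/12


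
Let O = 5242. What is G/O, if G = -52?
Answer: -26/2621 ≈ -0.0099199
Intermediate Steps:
G/O = -52/5242 = -52*1/5242 = -26/2621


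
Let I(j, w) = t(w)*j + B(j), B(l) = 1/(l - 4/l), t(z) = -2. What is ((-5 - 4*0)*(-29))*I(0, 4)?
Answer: 0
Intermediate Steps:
I(j, w) = -2*j + j/(-4 + j**2)
((-5 - 4*0)*(-29))*I(0, 4) = ((-5 - 4*0)*(-29))*(0*(9 - 2*0**2)/(-4 + 0**2)) = ((-5 + 0)*(-29))*(0*(9 - 2*0)/(-4 + 0)) = (-5*(-29))*(0*(9 + 0)/(-4)) = 145*(0*(-1/4)*9) = 145*0 = 0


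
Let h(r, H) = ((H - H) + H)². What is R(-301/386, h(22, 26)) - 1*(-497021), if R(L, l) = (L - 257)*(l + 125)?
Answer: 112148203/386 ≈ 2.9054e+5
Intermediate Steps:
h(r, H) = H² (h(r, H) = (0 + H)² = H²)
R(L, l) = (-257 + L)*(125 + l)
R(-301/386, h(22, 26)) - 1*(-497021) = (-32125 - 257*26² + 125*(-301/386) - 301/386*26²) - 1*(-497021) = (-32125 - 257*676 + 125*(-301*1/386) - 301*1/386*676) + 497021 = (-32125 - 173732 + 125*(-301/386) - 301/386*676) + 497021 = (-32125 - 173732 - 37625/386 - 101738/193) + 497021 = -79701903/386 + 497021 = 112148203/386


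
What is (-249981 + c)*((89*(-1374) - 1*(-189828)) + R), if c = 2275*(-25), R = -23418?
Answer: -13539714144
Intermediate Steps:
c = -56875
(-249981 + c)*((89*(-1374) - 1*(-189828)) + R) = (-249981 - 56875)*((89*(-1374) - 1*(-189828)) - 23418) = -306856*((-122286 + 189828) - 23418) = -306856*(67542 - 23418) = -306856*44124 = -13539714144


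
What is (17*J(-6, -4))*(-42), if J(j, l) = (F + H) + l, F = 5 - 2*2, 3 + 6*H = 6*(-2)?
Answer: 3927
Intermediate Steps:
H = -5/2 (H = -½ + (6*(-2))/6 = -½ + (⅙)*(-12) = -½ - 2 = -5/2 ≈ -2.5000)
F = 1 (F = 5 - 4 = 1)
J(j, l) = -3/2 + l (J(j, l) = (1 - 5/2) + l = -3/2 + l)
(17*J(-6, -4))*(-42) = (17*(-3/2 - 4))*(-42) = (17*(-11/2))*(-42) = -187/2*(-42) = 3927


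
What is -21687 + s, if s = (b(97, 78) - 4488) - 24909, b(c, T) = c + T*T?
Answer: -44903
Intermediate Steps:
b(c, T) = c + T²
s = -23216 (s = ((97 + 78²) - 4488) - 24909 = ((97 + 6084) - 4488) - 24909 = (6181 - 4488) - 24909 = 1693 - 24909 = -23216)
-21687 + s = -21687 - 23216 = -44903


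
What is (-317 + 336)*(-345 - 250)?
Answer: -11305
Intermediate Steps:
(-317 + 336)*(-345 - 250) = 19*(-595) = -11305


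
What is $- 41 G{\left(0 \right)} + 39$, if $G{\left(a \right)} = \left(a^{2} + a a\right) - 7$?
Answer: $326$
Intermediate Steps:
$G{\left(a \right)} = -7 + 2 a^{2}$ ($G{\left(a \right)} = \left(a^{2} + a^{2}\right) - 7 = 2 a^{2} - 7 = -7 + 2 a^{2}$)
$- 41 G{\left(0 \right)} + 39 = - 41 \left(-7 + 2 \cdot 0^{2}\right) + 39 = - 41 \left(-7 + 2 \cdot 0\right) + 39 = - 41 \left(-7 + 0\right) + 39 = \left(-41\right) \left(-7\right) + 39 = 287 + 39 = 326$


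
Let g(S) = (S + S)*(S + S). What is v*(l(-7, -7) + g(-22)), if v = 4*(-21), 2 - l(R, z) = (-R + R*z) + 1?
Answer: -158004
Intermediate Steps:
g(S) = 4*S² (g(S) = (2*S)*(2*S) = 4*S²)
l(R, z) = 1 + R - R*z (l(R, z) = 2 - ((-R + R*z) + 1) = 2 - (1 - R + R*z) = 2 + (-1 + R - R*z) = 1 + R - R*z)
v = -84
v*(l(-7, -7) + g(-22)) = -84*((1 - 7 - 1*(-7)*(-7)) + 4*(-22)²) = -84*((1 - 7 - 49) + 4*484) = -84*(-55 + 1936) = -84*1881 = -158004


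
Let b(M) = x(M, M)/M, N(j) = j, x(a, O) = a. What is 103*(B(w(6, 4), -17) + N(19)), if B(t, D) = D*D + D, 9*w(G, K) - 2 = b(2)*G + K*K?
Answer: 29973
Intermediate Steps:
b(M) = 1 (b(M) = M/M = 1)
w(G, K) = 2/9 + G/9 + K**2/9 (w(G, K) = 2/9 + (1*G + K*K)/9 = 2/9 + (G + K**2)/9 = 2/9 + (G/9 + K**2/9) = 2/9 + G/9 + K**2/9)
B(t, D) = D + D**2 (B(t, D) = D**2 + D = D + D**2)
103*(B(w(6, 4), -17) + N(19)) = 103*(-17*(1 - 17) + 19) = 103*(-17*(-16) + 19) = 103*(272 + 19) = 103*291 = 29973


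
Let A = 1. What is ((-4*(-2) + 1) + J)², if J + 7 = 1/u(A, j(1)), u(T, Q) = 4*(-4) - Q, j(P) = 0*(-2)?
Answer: 961/256 ≈ 3.7539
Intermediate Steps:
j(P) = 0
u(T, Q) = -16 - Q
J = -113/16 (J = -7 + 1/(-16 - 1*0) = -7 + 1/(-16 + 0) = -7 + 1/(-16) = -7 - 1/16 = -113/16 ≈ -7.0625)
((-4*(-2) + 1) + J)² = ((-4*(-2) + 1) - 113/16)² = ((8 + 1) - 113/16)² = (9 - 113/16)² = (31/16)² = 961/256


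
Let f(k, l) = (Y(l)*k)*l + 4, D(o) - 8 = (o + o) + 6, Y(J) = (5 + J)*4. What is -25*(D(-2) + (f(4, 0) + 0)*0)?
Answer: -250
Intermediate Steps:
Y(J) = 20 + 4*J
D(o) = 14 + 2*o (D(o) = 8 + ((o + o) + 6) = 8 + (2*o + 6) = 8 + (6 + 2*o) = 14 + 2*o)
f(k, l) = 4 + k*l*(20 + 4*l) (f(k, l) = ((20 + 4*l)*k)*l + 4 = (k*(20 + 4*l))*l + 4 = k*l*(20 + 4*l) + 4 = 4 + k*l*(20 + 4*l))
-25*(D(-2) + (f(4, 0) + 0)*0) = -25*((14 + 2*(-2)) + ((4 + 4*4*0*(5 + 0)) + 0)*0) = -25*((14 - 4) + ((4 + 4*4*0*5) + 0)*0) = -25*(10 + ((4 + 0) + 0)*0) = -25*(10 + (4 + 0)*0) = -25*(10 + 4*0) = -25*(10 + 0) = -25*10 = -250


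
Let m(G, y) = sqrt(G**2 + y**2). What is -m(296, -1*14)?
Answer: -2*sqrt(21953) ≈ -296.33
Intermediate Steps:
-m(296, -1*14) = -sqrt(296**2 + (-1*14)**2) = -sqrt(87616 + (-14)**2) = -sqrt(87616 + 196) = -sqrt(87812) = -2*sqrt(21953)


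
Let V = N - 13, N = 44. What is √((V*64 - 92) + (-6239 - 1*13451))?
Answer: I*√17798 ≈ 133.41*I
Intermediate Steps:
V = 31 (V = 44 - 13 = 31)
√((V*64 - 92) + (-6239 - 1*13451)) = √((31*64 - 92) + (-6239 - 1*13451)) = √((1984 - 92) + (-6239 - 13451)) = √(1892 - 19690) = √(-17798) = I*√17798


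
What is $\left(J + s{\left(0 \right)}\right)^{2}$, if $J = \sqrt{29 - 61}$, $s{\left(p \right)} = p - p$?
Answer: $-32$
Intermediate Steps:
$s{\left(p \right)} = 0$
$J = 4 i \sqrt{2}$ ($J = \sqrt{-32} = 4 i \sqrt{2} \approx 5.6569 i$)
$\left(J + s{\left(0 \right)}\right)^{2} = \left(4 i \sqrt{2} + 0\right)^{2} = \left(4 i \sqrt{2}\right)^{2} = -32$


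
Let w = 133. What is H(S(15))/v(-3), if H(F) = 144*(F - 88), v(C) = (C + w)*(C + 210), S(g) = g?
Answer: -584/1495 ≈ -0.39064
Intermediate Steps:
v(C) = (133 + C)*(210 + C) (v(C) = (C + 133)*(C + 210) = (133 + C)*(210 + C))
H(F) = -12672 + 144*F (H(F) = 144*(-88 + F) = -12672 + 144*F)
H(S(15))/v(-3) = (-12672 + 144*15)/(27930 + (-3)² + 343*(-3)) = (-12672 + 2160)/(27930 + 9 - 1029) = -10512/26910 = -10512*1/26910 = -584/1495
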